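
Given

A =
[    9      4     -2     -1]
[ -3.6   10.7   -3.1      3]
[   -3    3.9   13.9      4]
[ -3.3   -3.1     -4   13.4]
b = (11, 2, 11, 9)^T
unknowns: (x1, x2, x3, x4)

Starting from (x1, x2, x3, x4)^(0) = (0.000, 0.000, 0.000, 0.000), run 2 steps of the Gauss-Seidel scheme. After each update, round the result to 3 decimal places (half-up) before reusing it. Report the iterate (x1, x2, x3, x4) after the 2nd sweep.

Iteration 1:
  x1 = (11 - (4)·0.000 - (-2)·0.000 - (-1)·0.000) / (9) = 1.222
  x2 = (2 - (-3.6)·1.222 - (-3.1)·0.000 - (3)·0.000) / (10.7) = 0.598
  x3 = (11 - (-3)·1.222 - (3.9)·0.598 - (4)·0.000) / (13.9) = 0.887
  x4 = (9 - (-3.3)·1.222 - (-3.1)·0.598 - (-4)·0.887) / (13.4) = 1.376
Iteration 2:
  x1 = (11 - (4)·0.598 - (-2)·0.887 - (-1)·1.376) / (9) = 1.306
  x2 = (2 - (-3.6)·1.306 - (-3.1)·0.887 - (3)·1.376) / (10.7) = 0.498
  x3 = (11 - (-3)·1.306 - (3.9)·0.498 - (4)·1.376) / (13.9) = 0.538
  x4 = (9 - (-3.3)·1.306 - (-3.1)·0.498 - (-4)·0.538) / (13.4) = 1.269

(1.306, 0.498, 0.538, 1.269)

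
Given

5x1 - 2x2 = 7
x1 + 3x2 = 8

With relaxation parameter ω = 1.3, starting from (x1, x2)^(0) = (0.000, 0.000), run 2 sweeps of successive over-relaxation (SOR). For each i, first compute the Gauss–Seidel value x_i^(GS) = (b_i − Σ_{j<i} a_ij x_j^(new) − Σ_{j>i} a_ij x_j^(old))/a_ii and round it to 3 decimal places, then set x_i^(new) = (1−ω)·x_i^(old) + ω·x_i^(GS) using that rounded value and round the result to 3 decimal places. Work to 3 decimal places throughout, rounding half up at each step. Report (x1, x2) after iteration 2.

(2.666, 1.508)

Iteration 1:
  x1: GS value = (7 - (-2)·0.000) / (5) = 1.400;  x1 ← (1−ω)·0.000 + ω·1.400 = 1.820
  x2: GS value = (8 - (1)·1.820) / (3) = 2.060;  x2 ← (1−ω)·0.000 + ω·2.060 = 2.678
Iteration 2:
  x1: GS value = (7 - (-2)·2.678) / (5) = 2.471;  x1 ← (1−ω)·1.820 + ω·2.471 = 2.666
  x2: GS value = (8 - (1)·2.666) / (3) = 1.778;  x2 ← (1−ω)·2.678 + ω·1.778 = 1.508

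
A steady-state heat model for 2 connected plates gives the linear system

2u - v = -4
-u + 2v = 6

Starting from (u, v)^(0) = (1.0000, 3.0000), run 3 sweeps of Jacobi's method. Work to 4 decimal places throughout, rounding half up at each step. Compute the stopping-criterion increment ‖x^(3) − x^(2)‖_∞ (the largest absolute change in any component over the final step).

0.3750

Iteration 1:
  u = (-4 - (-1)·3.0000) / (2) = -0.5000
  v = (6 - (-1)·1.0000) / (2) = 3.5000
Iteration 2:
  u = (-4 - (-1)·3.5000) / (2) = -0.2500
  v = (6 - (-1)·-0.5000) / (2) = 2.7500
Iteration 3:
  u = (-4 - (-1)·2.7500) / (2) = -0.6250
  v = (6 - (-1)·-0.2500) / (2) = 2.8750
Change: (-0.3750, 0.1250) → max |·| = 0.3750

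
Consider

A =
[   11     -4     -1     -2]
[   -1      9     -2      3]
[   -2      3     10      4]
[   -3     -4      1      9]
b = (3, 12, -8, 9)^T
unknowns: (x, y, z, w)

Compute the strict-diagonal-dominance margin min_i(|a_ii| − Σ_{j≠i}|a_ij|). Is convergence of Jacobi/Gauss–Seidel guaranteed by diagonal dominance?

row 1: |11| − (4+1+2) = 4
row 2: |9| − (1+2+3) = 3
row 3: |10| − (2+3+4) = 1
row 4: |9| − (3+4+1) = 1
minimum over rows = 1 → strictly diagonally dominant (convergence guaranteed)

1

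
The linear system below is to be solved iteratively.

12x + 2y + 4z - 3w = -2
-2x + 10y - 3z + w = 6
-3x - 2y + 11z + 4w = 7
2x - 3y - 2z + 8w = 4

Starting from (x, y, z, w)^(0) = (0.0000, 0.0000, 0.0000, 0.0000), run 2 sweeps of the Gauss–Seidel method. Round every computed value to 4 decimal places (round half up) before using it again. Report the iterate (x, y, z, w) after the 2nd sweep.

(-0.2605, 0.6633, 0.3486, 0.9010)

Iteration 1:
  x = (-2 - (2)·0.0000 - (4)·0.0000 - (-3)·0.0000) / (12) = -0.1667
  y = (6 - (-2)·-0.1667 - (-3)·0.0000 - (1)·0.0000) / (10) = 0.5667
  z = (7 - (-3)·-0.1667 - (-2)·0.5667 - (4)·0.0000) / (11) = 0.6939
  w = (4 - (2)·-0.1667 - (-3)·0.5667 - (-2)·0.6939) / (8) = 0.9277
Iteration 2:
  x = (-2 - (2)·0.5667 - (4)·0.6939 - (-3)·0.9277) / (12) = -0.2605
  y = (6 - (-2)·-0.2605 - (-3)·0.6939 - (1)·0.9277) / (10) = 0.6633
  z = (7 - (-3)·-0.2605 - (-2)·0.6633 - (4)·0.9277) / (11) = 0.3486
  w = (4 - (2)·-0.2605 - (-3)·0.6633 - (-2)·0.3486) / (8) = 0.9010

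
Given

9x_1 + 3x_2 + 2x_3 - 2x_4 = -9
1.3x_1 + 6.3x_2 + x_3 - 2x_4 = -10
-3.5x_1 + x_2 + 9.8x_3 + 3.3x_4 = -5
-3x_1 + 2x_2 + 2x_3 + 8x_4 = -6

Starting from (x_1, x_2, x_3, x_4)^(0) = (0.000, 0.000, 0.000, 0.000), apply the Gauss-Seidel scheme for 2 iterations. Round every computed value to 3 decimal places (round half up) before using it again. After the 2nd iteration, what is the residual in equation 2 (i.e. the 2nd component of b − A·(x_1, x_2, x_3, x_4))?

Iteration 1:
  x_1 = (-9 - (3)·0.000 - (2)·0.000 - (-2)·0.000) / (9) = -1.000
  x_2 = (-10 - (1.3)·-1.000 - (1)·0.000 - (-2)·0.000) / (6.3) = -1.381
  x_3 = (-5 - (-3.5)·-1.000 - (1)·-1.381 - (3.3)·0.000) / (9.8) = -0.726
  x_4 = (-6 - (-3)·-1.000 - (2)·-1.381 - (2)·-0.726) / (8) = -0.598
Iteration 2:
  x_1 = (-9 - (3)·-1.381 - (2)·-0.726 - (-2)·-0.598) / (9) = -0.511
  x_2 = (-10 - (1.3)·-0.511 - (1)·-0.726 - (-2)·-0.598) / (6.3) = -1.556
  x_3 = (-5 - (-3.5)·-0.511 - (1)·-1.556 - (3.3)·-0.598) / (9.8) = -0.333
  x_4 = (-6 - (-3)·-0.511 - (2)·-1.556 - (2)·-0.333) / (8) = -0.469
Residual b − A·x = (-0.005, -0.138, -0.421, -0.003)

-0.138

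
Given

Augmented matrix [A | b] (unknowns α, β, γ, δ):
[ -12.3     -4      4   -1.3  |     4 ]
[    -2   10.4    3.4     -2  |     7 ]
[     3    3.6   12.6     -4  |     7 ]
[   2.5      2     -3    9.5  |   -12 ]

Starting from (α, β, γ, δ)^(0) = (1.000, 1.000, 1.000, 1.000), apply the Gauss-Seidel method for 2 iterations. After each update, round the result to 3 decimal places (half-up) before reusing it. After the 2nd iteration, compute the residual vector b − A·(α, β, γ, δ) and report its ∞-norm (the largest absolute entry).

1.688

Iteration 1:
  α = (4 - (-4)·1.000 - (4)·1.000 - (-1.3)·1.000) / (-12.3) = -0.431
  β = (7 - (-2)·-0.431 - (3.4)·1.000 - (-2)·1.000) / (10.4) = 0.456
  γ = (7 - (3)·-0.431 - (3.6)·0.456 - (-4)·1.000) / (12.6) = 0.845
  δ = (-12 - (2.5)·-0.431 - (2)·0.456 - (-3)·0.845) / (9.5) = -0.979
Iteration 2:
  α = (4 - (-4)·0.456 - (4)·0.845 - (-1.3)·-0.979) / (-12.3) = -0.095
  β = (7 - (-2)·-0.095 - (3.4)·0.845 - (-2)·-0.979) / (10.4) = 0.190
  γ = (7 - (3)·-0.095 - (3.6)·0.190 - (-4)·-0.979) / (12.6) = 0.213
  δ = (-12 - (2.5)·-0.095 - (2)·0.190 - (-3)·0.213) / (9.5) = -1.211
Residual b − A·x = (1.165, 1.688, -0.927, 0.001); ∞-norm = 1.688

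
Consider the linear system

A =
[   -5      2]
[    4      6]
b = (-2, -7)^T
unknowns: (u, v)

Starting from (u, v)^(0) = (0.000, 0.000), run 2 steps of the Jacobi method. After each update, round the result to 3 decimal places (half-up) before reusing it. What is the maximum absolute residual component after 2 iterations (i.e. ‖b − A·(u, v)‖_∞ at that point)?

Iteration 1:
  u = (-2 - (2)·0.000) / (-5) = 0.400
  v = (-7 - (4)·0.000) / (6) = -1.167
Iteration 2:
  u = (-2 - (2)·-1.167) / (-5) = -0.067
  v = (-7 - (4)·0.400) / (6) = -1.433
Residual b − A·x = (0.531, 1.866); ∞-norm = 1.866

1.866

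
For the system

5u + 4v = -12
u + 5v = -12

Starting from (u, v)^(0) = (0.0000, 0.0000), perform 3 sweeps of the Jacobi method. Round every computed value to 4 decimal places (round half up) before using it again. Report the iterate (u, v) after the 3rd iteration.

Iteration 1:
  u = (-12 - (4)·0.0000) / (5) = -2.4000
  v = (-12 - (1)·0.0000) / (5) = -2.4000
Iteration 2:
  u = (-12 - (4)·-2.4000) / (5) = -0.4800
  v = (-12 - (1)·-2.4000) / (5) = -1.9200
Iteration 3:
  u = (-12 - (4)·-1.9200) / (5) = -0.8640
  v = (-12 - (1)·-0.4800) / (5) = -2.3040

(-0.8640, -2.3040)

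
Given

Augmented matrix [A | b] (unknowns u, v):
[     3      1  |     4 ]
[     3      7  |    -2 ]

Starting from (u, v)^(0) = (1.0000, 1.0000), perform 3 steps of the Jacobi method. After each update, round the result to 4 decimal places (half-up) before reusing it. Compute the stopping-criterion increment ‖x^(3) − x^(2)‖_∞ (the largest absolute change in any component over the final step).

Iteration 1:
  u = (4 - (1)·1.0000) / (3) = 1.0000
  v = (-2 - (3)·1.0000) / (7) = -0.7143
Iteration 2:
  u = (4 - (1)·-0.7143) / (3) = 1.5714
  v = (-2 - (3)·1.0000) / (7) = -0.7143
Iteration 3:
  u = (4 - (1)·-0.7143) / (3) = 1.5714
  v = (-2 - (3)·1.5714) / (7) = -0.9592
Change: (0.0000, -0.2449) → max |·| = 0.2449

0.2449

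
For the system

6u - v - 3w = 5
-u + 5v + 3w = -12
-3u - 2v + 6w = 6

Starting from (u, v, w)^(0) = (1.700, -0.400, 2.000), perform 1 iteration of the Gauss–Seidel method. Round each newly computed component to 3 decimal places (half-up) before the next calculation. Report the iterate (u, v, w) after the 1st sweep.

Iteration 1:
  u = (5 - (-1)·-0.400 - (-3)·2.000) / (6) = 1.767
  v = (-12 - (-1)·1.767 - (3)·2.000) / (5) = -3.247
  w = (6 - (-3)·1.767 - (-2)·-3.247) / (6) = 0.801

(1.767, -3.247, 0.801)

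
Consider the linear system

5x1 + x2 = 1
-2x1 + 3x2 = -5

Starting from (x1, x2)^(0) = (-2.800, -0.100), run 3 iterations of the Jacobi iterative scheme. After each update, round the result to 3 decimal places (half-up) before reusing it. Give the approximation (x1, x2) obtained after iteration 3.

(0.504, -1.062)

Iteration 1:
  x1 = (1 - (1)·-0.100) / (5) = 0.220
  x2 = (-5 - (-2)·-2.800) / (3) = -3.533
Iteration 2:
  x1 = (1 - (1)·-3.533) / (5) = 0.907
  x2 = (-5 - (-2)·0.220) / (3) = -1.520
Iteration 3:
  x1 = (1 - (1)·-1.520) / (5) = 0.504
  x2 = (-5 - (-2)·0.907) / (3) = -1.062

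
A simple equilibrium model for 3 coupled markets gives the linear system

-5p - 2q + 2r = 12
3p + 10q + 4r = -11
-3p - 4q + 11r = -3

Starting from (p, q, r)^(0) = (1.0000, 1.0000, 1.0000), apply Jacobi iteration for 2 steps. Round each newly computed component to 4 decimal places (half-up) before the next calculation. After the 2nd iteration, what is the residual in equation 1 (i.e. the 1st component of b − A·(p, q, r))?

Iteration 1:
  p = (12 - (-2)·1.0000 - (2)·1.0000) / (-5) = -2.4000
  q = (-11 - (3)·1.0000 - (4)·1.0000) / (10) = -1.8000
  r = (-3 - (-3)·1.0000 - (-4)·1.0000) / (11) = 0.3636
Iteration 2:
  p = (12 - (-2)·-1.8000 - (2)·0.3636) / (-5) = -1.5346
  q = (-11 - (3)·-2.4000 - (4)·0.3636) / (10) = -0.5254
  r = (-3 - (-3)·-2.4000 - (-4)·-1.8000) / (11) = -1.5818
Residual b − A·x = (6.4398, 5.1850, 7.6944)

6.4398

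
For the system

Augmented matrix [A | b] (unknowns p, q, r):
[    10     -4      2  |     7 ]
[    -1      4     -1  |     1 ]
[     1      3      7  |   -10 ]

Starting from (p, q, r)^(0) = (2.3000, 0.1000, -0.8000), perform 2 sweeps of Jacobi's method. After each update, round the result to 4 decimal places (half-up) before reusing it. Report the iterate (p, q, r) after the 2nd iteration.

(1.3100, 0.0250, -1.8250)

Iteration 1:
  p = (7 - (-4)·0.1000 - (2)·-0.8000) / (10) = 0.9000
  q = (1 - (-1)·2.3000 - (-1)·-0.8000) / (4) = 0.6250
  r = (-10 - (1)·2.3000 - (3)·0.1000) / (7) = -1.8000
Iteration 2:
  p = (7 - (-4)·0.6250 - (2)·-1.8000) / (10) = 1.3100
  q = (1 - (-1)·0.9000 - (-1)·-1.8000) / (4) = 0.0250
  r = (-10 - (1)·0.9000 - (3)·0.6250) / (7) = -1.8250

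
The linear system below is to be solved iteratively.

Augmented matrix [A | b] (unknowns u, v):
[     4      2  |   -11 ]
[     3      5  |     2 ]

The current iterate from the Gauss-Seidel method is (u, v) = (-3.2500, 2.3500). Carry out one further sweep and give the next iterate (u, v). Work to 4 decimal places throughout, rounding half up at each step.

(-3.9250, 2.7550)

One sweep:
  u = (-11 - (2)·2.3500) / (4) = -3.9250
  v = (2 - (3)·-3.9250) / (5) = 2.7550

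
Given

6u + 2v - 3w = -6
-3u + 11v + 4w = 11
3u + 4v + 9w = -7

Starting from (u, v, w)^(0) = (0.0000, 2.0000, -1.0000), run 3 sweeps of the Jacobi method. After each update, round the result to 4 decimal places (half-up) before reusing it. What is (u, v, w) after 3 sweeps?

Iteration 1:
  u = (-6 - (2)·2.0000 - (-3)·-1.0000) / (6) = -2.1667
  v = (11 - (-3)·0.0000 - (4)·-1.0000) / (11) = 1.3636
  w = (-7 - (3)·0.0000 - (4)·2.0000) / (9) = -1.6667
Iteration 2:
  u = (-6 - (2)·1.3636 - (-3)·-1.6667) / (6) = -2.2879
  v = (11 - (-3)·-2.1667 - (4)·-1.6667) / (11) = 1.0152
  w = (-7 - (3)·-2.1667 - (4)·1.3636) / (9) = -0.6616
Iteration 3:
  u = (-6 - (2)·1.0152 - (-3)·-0.6616) / (6) = -1.6692
  v = (11 - (-3)·-2.2879 - (4)·-0.6616) / (11) = 0.6166
  w = (-7 - (3)·-2.2879 - (4)·1.0152) / (9) = -0.4663

(-1.6692, 0.6166, -0.4663)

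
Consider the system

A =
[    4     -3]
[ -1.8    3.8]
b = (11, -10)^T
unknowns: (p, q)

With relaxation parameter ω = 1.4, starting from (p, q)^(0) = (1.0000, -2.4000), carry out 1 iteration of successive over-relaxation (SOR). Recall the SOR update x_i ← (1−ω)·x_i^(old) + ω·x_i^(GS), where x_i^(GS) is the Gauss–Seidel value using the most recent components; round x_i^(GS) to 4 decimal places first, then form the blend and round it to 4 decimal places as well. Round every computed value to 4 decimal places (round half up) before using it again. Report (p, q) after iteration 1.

(0.9300, -2.1075)

Iteration 1:
  p: GS value = (11 - (-3)·-2.4000) / (4) = 0.9500;  p ← (1−ω)·1.0000 + ω·0.9500 = 0.9300
  q: GS value = (-10 - (-1.8)·0.9300) / (3.8) = -2.1911;  q ← (1−ω)·-2.4000 + ω·-2.1911 = -2.1075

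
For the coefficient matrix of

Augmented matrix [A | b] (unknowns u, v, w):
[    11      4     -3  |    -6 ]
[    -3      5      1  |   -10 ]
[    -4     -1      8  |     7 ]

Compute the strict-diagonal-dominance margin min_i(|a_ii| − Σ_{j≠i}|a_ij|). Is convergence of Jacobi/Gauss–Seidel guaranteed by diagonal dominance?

row 1: |11| − (4+3) = 4
row 2: |5| − (3+1) = 1
row 3: |8| − (4+1) = 3
minimum over rows = 1 → strictly diagonally dominant (convergence guaranteed)

1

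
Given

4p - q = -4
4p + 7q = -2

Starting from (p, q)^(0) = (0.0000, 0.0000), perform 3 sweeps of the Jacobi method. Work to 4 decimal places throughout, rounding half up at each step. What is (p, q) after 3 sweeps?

(-0.9286, 0.3265)

Iteration 1:
  p = (-4 - (-1)·0.0000) / (4) = -1.0000
  q = (-2 - (4)·0.0000) / (7) = -0.2857
Iteration 2:
  p = (-4 - (-1)·-0.2857) / (4) = -1.0714
  q = (-2 - (4)·-1.0000) / (7) = 0.2857
Iteration 3:
  p = (-4 - (-1)·0.2857) / (4) = -0.9286
  q = (-2 - (4)·-1.0714) / (7) = 0.3265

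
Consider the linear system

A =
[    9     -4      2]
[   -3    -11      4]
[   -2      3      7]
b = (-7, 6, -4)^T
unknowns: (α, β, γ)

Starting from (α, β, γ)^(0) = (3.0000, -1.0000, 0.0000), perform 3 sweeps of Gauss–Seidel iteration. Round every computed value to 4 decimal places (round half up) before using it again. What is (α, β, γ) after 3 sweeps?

Iteration 1:
  α = (-7 - (-4)·-1.0000 - (2)·0.0000) / (9) = -1.2222
  β = (6 - (-3)·-1.2222 - (4)·0.0000) / (-11) = -0.2121
  γ = (-4 - (-2)·-1.2222 - (3)·-0.2121) / (7) = -0.8297
Iteration 2:
  α = (-7 - (-4)·-0.2121 - (2)·-0.8297) / (9) = -0.6877
  β = (6 - (-3)·-0.6877 - (4)·-0.8297) / (-11) = -0.6596
  γ = (-4 - (-2)·-0.6877 - (3)·-0.6596) / (7) = -0.4852
Iteration 3:
  α = (-7 - (-4)·-0.6596 - (2)·-0.4852) / (9) = -0.9631
  β = (6 - (-3)·-0.9631 - (4)·-0.4852) / (-11) = -0.4592
  γ = (-4 - (-2)·-0.9631 - (3)·-0.4592) / (7) = -0.6498

(-0.9631, -0.4592, -0.6498)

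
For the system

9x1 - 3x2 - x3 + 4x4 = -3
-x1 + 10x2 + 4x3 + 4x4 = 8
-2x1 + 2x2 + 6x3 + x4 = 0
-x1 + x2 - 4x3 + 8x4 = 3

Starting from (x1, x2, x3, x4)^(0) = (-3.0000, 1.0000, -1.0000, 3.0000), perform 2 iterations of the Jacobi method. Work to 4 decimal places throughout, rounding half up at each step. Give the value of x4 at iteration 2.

-0.6847

Iteration 1:
  x1 = (-3 - (-3)·1.0000 - (-1)·-1.0000 - (4)·3.0000) / (9) = -1.4444
  x2 = (8 - (-1)·-3.0000 - (4)·-1.0000 - (4)·3.0000) / (10) = -0.3000
  x3 = (0 - (-2)·-3.0000 - (2)·1.0000 - (1)·3.0000) / (6) = -1.8333
  x4 = (3 - (-1)·-3.0000 - (1)·1.0000 - (-4)·-1.0000) / (8) = -0.6250
Iteration 2:
  x1 = (-3 - (-3)·-0.3000 - (-1)·-1.8333 - (4)·-0.6250) / (9) = -0.3593
  x2 = (8 - (-1)·-1.4444 - (4)·-1.8333 - (4)·-0.6250) / (10) = 1.6389
  x3 = (0 - (-2)·-1.4444 - (2)·-0.3000 - (1)·-0.6250) / (6) = -0.2773
  x4 = (3 - (-1)·-1.4444 - (1)·-0.3000 - (-4)·-1.8333) / (8) = -0.6847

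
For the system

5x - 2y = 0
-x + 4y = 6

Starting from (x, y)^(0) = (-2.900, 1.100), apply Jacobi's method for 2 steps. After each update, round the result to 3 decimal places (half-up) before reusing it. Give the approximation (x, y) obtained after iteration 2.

Iteration 1:
  x = (0 - (-2)·1.100) / (5) = 0.440
  y = (6 - (-1)·-2.900) / (4) = 0.775
Iteration 2:
  x = (0 - (-2)·0.775) / (5) = 0.310
  y = (6 - (-1)·0.440) / (4) = 1.610

(0.310, 1.610)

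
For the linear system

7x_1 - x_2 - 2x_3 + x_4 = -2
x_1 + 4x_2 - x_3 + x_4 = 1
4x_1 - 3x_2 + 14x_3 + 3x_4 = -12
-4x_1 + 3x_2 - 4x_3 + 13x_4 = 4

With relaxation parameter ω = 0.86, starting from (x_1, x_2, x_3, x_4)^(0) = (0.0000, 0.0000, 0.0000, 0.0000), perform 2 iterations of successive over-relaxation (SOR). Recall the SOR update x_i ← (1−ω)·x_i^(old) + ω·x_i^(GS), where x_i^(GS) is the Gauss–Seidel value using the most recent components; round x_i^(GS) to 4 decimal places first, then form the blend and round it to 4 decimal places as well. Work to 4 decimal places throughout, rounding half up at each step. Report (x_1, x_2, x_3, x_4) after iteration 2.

Iteration 1:
  x_1: GS value = (-2 - (-1)·0.0000 - (-2)·0.0000 - (1)·0.0000) / (7) = -0.2857;  x_1 ← (1−ω)·0.0000 + ω·-0.2857 = -0.2457
  x_2: GS value = (1 - (1)·-0.2457 - (-1)·0.0000 - (1)·0.0000) / (4) = 0.3114;  x_2 ← (1−ω)·0.0000 + ω·0.3114 = 0.2678
  x_3: GS value = (-12 - (4)·-0.2457 - (-3)·0.2678 - (3)·0.0000) / (14) = -0.7296;  x_3 ← (1−ω)·0.0000 + ω·-0.7296 = -0.6275
  x_4: GS value = (4 - (-4)·-0.2457 - (3)·0.2678 - (-4)·-0.6275) / (13) = -0.0228;  x_4 ← (1−ω)·0.0000 + ω·-0.0228 = -0.0196
Iteration 2:
  x_1: GS value = (-2 - (-1)·0.2678 - (-2)·-0.6275 - (1)·-0.0196) / (7) = -0.4239;  x_1 ← (1−ω)·-0.2457 + ω·-0.4239 = -0.3990
  x_2: GS value = (1 - (1)·-0.3990 - (-1)·-0.6275 - (1)·-0.0196) / (4) = 0.1978;  x_2 ← (1−ω)·0.2678 + ω·0.1978 = 0.2076
  x_3: GS value = (-12 - (4)·-0.3990 - (-3)·0.2076 - (3)·-0.0196) / (14) = -0.6945;  x_3 ← (1−ω)·-0.6275 + ω·-0.6945 = -0.6851
  x_4: GS value = (4 - (-4)·-0.3990 - (3)·0.2076 - (-4)·-0.6851) / (13) = -0.0738;  x_4 ← (1−ω)·-0.0196 + ω·-0.0738 = -0.0662

(-0.3990, 0.2076, -0.6851, -0.0662)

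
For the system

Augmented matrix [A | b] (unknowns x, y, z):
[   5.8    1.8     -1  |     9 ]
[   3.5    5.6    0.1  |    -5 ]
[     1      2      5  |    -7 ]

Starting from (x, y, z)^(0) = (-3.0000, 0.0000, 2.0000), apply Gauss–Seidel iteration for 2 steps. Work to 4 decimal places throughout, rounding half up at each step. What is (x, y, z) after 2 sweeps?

Iteration 1:
  x = (9 - (1.8)·0.0000 - (-1)·2.0000) / (5.8) = 1.8966
  y = (-5 - (3.5)·1.8966 - (0.1)·2.0000) / (5.6) = -2.1139
  z = (-7 - (1)·1.8966 - (2)·-2.1139) / (5) = -0.9338
Iteration 2:
  x = (9 - (1.8)·-2.1139 - (-1)·-0.9338) / (5.8) = 2.0468
  y = (-5 - (3.5)·2.0468 - (0.1)·-0.9338) / (5.6) = -2.1554
  z = (-7 - (1)·2.0468 - (2)·-2.1554) / (5) = -0.9472

(2.0468, -2.1554, -0.9472)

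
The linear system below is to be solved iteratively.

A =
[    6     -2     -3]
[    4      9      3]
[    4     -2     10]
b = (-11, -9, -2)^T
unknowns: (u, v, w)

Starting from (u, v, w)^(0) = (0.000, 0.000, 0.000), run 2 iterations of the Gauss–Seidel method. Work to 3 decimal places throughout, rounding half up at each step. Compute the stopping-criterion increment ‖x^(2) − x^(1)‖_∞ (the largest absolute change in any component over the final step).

0.248

Iteration 1:
  u = (-11 - (-2)·0.000 - (-3)·0.000) / (6) = -1.833
  v = (-9 - (4)·-1.833 - (3)·0.000) / (9) = -0.185
  w = (-2 - (4)·-1.833 - (-2)·-0.185) / (10) = 0.496
Iteration 2:
  u = (-11 - (-2)·-0.185 - (-3)·0.496) / (6) = -1.647
  v = (-9 - (4)·-1.647 - (3)·0.496) / (9) = -0.433
  w = (-2 - (4)·-1.647 - (-2)·-0.433) / (10) = 0.372
Change: (0.186, -0.248, -0.124) → max |·| = 0.248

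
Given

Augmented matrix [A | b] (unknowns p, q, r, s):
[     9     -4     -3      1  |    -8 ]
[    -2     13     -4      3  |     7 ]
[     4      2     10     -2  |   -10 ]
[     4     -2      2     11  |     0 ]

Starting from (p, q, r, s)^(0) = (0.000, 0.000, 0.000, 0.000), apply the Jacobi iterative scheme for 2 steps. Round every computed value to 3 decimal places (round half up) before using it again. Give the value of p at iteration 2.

Iteration 1:
  p = (-8 - (-4)·0.000 - (-3)·0.000 - (1)·0.000) / (9) = -0.889
  q = (7 - (-2)·0.000 - (-4)·0.000 - (3)·0.000) / (13) = 0.538
  r = (-10 - (4)·0.000 - (2)·0.000 - (-2)·0.000) / (10) = -1.000
  s = (0 - (4)·0.000 - (-2)·0.000 - (2)·0.000) / (11) = 0.000
Iteration 2:
  p = (-8 - (-4)·0.538 - (-3)·-1.000 - (1)·0.000) / (9) = -0.983
  q = (7 - (-2)·-0.889 - (-4)·-1.000 - (3)·0.000) / (13) = 0.094
  r = (-10 - (4)·-0.889 - (2)·0.538 - (-2)·0.000) / (10) = -0.752
  s = (0 - (4)·-0.889 - (-2)·0.538 - (2)·-1.000) / (11) = 0.603

-0.983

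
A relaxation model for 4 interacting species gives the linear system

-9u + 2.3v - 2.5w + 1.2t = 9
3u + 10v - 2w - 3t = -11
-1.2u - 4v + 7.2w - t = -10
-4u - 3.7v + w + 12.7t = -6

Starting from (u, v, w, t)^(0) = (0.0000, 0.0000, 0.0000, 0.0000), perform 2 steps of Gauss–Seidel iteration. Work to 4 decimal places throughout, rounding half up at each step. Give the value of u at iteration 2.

Iteration 1:
  u = (9 - (2.3)·0.0000 - (-2.5)·0.0000 - (1.2)·0.0000) / (-9) = -1.0000
  v = (-11 - (3)·-1.0000 - (-2)·0.0000 - (-3)·0.0000) / (10) = -0.8000
  w = (-10 - (-1.2)·-1.0000 - (-4)·-0.8000 - (-1)·0.0000) / (7.2) = -2.0000
  t = (-6 - (-4)·-1.0000 - (-3.7)·-0.8000 - (1)·-2.0000) / (12.7) = -0.8630
Iteration 2:
  u = (9 - (2.3)·-0.8000 - (-2.5)·-2.0000 - (1.2)·-0.8630) / (-9) = -0.7640
  v = (-11 - (3)·-0.7640 - (-2)·-2.0000 - (-3)·-0.8630) / (10) = -1.5297
  w = (-10 - (-1.2)·-0.7640 - (-4)·-1.5297 - (-1)·-0.8630) / (7.2) = -2.4859
  t = (-6 - (-4)·-0.7640 - (-3.7)·-1.5297 - (1)·-2.4859) / (12.7) = -0.9630

-0.7640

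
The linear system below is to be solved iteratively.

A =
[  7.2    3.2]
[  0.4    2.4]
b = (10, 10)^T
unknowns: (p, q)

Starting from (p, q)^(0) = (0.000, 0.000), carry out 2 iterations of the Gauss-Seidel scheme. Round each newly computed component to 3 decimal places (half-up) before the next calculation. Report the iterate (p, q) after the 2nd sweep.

(-0.360, 4.227)

Iteration 1:
  p = (10 - (3.2)·0.000) / (7.2) = 1.389
  q = (10 - (0.4)·1.389) / (2.4) = 3.935
Iteration 2:
  p = (10 - (3.2)·3.935) / (7.2) = -0.360
  q = (10 - (0.4)·-0.360) / (2.4) = 4.227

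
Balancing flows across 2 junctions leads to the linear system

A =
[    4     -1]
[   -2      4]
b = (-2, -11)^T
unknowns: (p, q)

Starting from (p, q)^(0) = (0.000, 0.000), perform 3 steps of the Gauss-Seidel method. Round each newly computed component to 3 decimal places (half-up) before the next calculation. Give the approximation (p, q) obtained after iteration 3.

(-1.344, -3.422)

Iteration 1:
  p = (-2 - (-1)·0.000) / (4) = -0.500
  q = (-11 - (-2)·-0.500) / (4) = -3.000
Iteration 2:
  p = (-2 - (-1)·-3.000) / (4) = -1.250
  q = (-11 - (-2)·-1.250) / (4) = -3.375
Iteration 3:
  p = (-2 - (-1)·-3.375) / (4) = -1.344
  q = (-11 - (-2)·-1.344) / (4) = -3.422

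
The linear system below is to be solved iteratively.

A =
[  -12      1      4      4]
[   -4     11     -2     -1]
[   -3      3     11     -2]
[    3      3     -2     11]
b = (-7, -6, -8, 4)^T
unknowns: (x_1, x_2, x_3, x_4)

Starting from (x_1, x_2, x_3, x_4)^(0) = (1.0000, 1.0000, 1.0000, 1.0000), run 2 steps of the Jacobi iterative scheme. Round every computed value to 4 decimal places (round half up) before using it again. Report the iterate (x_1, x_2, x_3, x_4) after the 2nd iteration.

(0.4091, -0.1598, -0.3884, -0.1240)

Iteration 1:
  x_1 = (-7 - (1)·1.0000 - (4)·1.0000 - (4)·1.0000) / (-12) = 1.3333
  x_2 = (-6 - (-4)·1.0000 - (-2)·1.0000 - (-1)·1.0000) / (11) = 0.0909
  x_3 = (-8 - (-3)·1.0000 - (3)·1.0000 - (-2)·1.0000) / (11) = -0.5455
  x_4 = (4 - (3)·1.0000 - (3)·1.0000 - (-2)·1.0000) / (11) = 0.0000
Iteration 2:
  x_1 = (-7 - (1)·0.0909 - (4)·-0.5455 - (4)·0.0000) / (-12) = 0.4091
  x_2 = (-6 - (-4)·1.3333 - (-2)·-0.5455 - (-1)·0.0000) / (11) = -0.1598
  x_3 = (-8 - (-3)·1.3333 - (3)·0.0909 - (-2)·0.0000) / (11) = -0.3884
  x_4 = (4 - (3)·1.3333 - (3)·0.0909 - (-2)·-0.5455) / (11) = -0.1240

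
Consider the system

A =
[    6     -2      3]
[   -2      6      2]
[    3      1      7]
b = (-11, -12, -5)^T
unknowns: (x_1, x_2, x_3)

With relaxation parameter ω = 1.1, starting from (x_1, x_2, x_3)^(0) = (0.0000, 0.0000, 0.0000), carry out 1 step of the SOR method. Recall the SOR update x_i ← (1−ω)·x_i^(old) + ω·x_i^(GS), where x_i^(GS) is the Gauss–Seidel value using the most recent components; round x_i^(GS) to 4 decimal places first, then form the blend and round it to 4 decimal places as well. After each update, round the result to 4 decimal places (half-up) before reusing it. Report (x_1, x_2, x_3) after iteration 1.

Iteration 1:
  x_1: GS value = (-11 - (-2)·0.0000 - (3)·0.0000) / (6) = -1.8333;  x_1 ← (1−ω)·0.0000 + ω·-1.8333 = -2.0166
  x_2: GS value = (-12 - (-2)·-2.0166 - (2)·0.0000) / (6) = -2.6722;  x_2 ← (1−ω)·0.0000 + ω·-2.6722 = -2.9394
  x_3: GS value = (-5 - (3)·-2.0166 - (1)·-2.9394) / (7) = 0.5699;  x_3 ← (1−ω)·0.0000 + ω·0.5699 = 0.6269

(-2.0166, -2.9394, 0.6269)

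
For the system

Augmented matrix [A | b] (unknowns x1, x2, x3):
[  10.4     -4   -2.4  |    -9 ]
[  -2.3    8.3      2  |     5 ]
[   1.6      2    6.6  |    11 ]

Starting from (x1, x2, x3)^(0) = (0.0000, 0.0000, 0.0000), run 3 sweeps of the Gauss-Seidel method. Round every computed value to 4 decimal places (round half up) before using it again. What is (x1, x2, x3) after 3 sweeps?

(-0.4351, 0.0681, 1.7515)

Iteration 1:
  x1 = (-9 - (-4)·0.0000 - (-2.4)·0.0000) / (10.4) = -0.8654
  x2 = (5 - (-2.3)·-0.8654 - (2)·0.0000) / (8.3) = 0.3626
  x3 = (11 - (1.6)·-0.8654 - (2)·0.3626) / (6.6) = 1.7666
Iteration 2:
  x1 = (-9 - (-4)·0.3626 - (-2.4)·1.7666) / (10.4) = -0.3182
  x2 = (5 - (-2.3)·-0.3182 - (2)·1.7666) / (8.3) = 0.0885
  x3 = (11 - (1.6)·-0.3182 - (2)·0.0885) / (6.6) = 1.7170
Iteration 3:
  x1 = (-9 - (-4)·0.0885 - (-2.4)·1.7170) / (10.4) = -0.4351
  x2 = (5 - (-2.3)·-0.4351 - (2)·1.7170) / (8.3) = 0.0681
  x3 = (11 - (1.6)·-0.4351 - (2)·0.0681) / (6.6) = 1.7515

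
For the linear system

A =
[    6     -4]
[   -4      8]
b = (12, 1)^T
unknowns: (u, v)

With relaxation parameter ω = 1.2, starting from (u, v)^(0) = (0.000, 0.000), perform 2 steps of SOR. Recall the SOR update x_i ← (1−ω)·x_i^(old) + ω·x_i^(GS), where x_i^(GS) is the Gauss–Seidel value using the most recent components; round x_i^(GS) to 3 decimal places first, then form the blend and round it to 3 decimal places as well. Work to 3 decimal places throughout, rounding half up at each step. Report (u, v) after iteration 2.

Iteration 1:
  u: GS value = (12 - (-4)·0.000) / (6) = 2.000;  u ← (1−ω)·0.000 + ω·2.000 = 2.400
  v: GS value = (1 - (-4)·2.400) / (8) = 1.325;  v ← (1−ω)·0.000 + ω·1.325 = 1.590
Iteration 2:
  u: GS value = (12 - (-4)·1.590) / (6) = 3.060;  u ← (1−ω)·2.400 + ω·3.060 = 3.192
  v: GS value = (1 - (-4)·3.192) / (8) = 1.721;  v ← (1−ω)·1.590 + ω·1.721 = 1.747

(3.192, 1.747)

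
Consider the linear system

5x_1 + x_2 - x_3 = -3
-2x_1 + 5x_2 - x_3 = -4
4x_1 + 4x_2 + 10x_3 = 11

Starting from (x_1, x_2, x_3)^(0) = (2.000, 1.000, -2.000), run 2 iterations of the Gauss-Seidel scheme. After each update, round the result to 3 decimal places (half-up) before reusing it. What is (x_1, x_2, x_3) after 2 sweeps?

(0.186, -0.275, 1.136)

Iteration 1:
  x_1 = (-3 - (1)·1.000 - (-1)·-2.000) / (5) = -1.200
  x_2 = (-4 - (-2)·-1.200 - (-1)·-2.000) / (5) = -1.680
  x_3 = (11 - (4)·-1.200 - (4)·-1.680) / (10) = 2.252
Iteration 2:
  x_1 = (-3 - (1)·-1.680 - (-1)·2.252) / (5) = 0.186
  x_2 = (-4 - (-2)·0.186 - (-1)·2.252) / (5) = -0.275
  x_3 = (11 - (4)·0.186 - (4)·-0.275) / (10) = 1.136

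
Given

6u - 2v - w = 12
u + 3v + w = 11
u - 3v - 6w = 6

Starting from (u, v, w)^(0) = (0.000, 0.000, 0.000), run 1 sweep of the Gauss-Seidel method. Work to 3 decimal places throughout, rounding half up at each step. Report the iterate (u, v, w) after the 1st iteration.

(2.000, 3.000, -2.167)

Iteration 1:
  u = (12 - (-2)·0.000 - (-1)·0.000) / (6) = 2.000
  v = (11 - (1)·2.000 - (1)·0.000) / (3) = 3.000
  w = (6 - (1)·2.000 - (-3)·3.000) / (-6) = -2.167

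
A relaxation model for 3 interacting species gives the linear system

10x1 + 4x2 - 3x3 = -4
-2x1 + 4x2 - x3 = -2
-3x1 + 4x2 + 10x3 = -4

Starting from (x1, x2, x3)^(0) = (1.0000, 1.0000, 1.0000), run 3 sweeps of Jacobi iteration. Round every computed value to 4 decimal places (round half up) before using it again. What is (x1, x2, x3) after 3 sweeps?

(-0.2450, -0.9875, -0.2450)

Iteration 1:
  x1 = (-4 - (4)·1.0000 - (-3)·1.0000) / (10) = -0.5000
  x2 = (-2 - (-2)·1.0000 - (-1)·1.0000) / (4) = 0.2500
  x3 = (-4 - (-3)·1.0000 - (4)·1.0000) / (10) = -0.5000
Iteration 2:
  x1 = (-4 - (4)·0.2500 - (-3)·-0.5000) / (10) = -0.6500
  x2 = (-2 - (-2)·-0.5000 - (-1)·-0.5000) / (4) = -0.8750
  x3 = (-4 - (-3)·-0.5000 - (4)·0.2500) / (10) = -0.6500
Iteration 3:
  x1 = (-4 - (4)·-0.8750 - (-3)·-0.6500) / (10) = -0.2450
  x2 = (-2 - (-2)·-0.6500 - (-1)·-0.6500) / (4) = -0.9875
  x3 = (-4 - (-3)·-0.6500 - (4)·-0.8750) / (10) = -0.2450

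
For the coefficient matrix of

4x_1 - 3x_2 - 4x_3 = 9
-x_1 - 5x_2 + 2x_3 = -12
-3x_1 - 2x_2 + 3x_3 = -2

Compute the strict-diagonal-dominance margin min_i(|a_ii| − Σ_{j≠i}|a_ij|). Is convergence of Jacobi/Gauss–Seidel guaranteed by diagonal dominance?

row 1: |4| − (3+4) = -3
row 2: |-5| − (1+2) = 2
row 3: |3| − (3+2) = -2
minimum over rows = -3 → not strictly diagonally dominant

-3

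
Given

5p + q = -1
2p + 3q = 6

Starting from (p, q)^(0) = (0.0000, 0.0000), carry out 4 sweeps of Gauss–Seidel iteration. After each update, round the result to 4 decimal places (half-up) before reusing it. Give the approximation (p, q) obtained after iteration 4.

(-0.6911, 2.4607)

Iteration 1:
  p = (-1 - (1)·0.0000) / (5) = -0.2000
  q = (6 - (2)·-0.2000) / (3) = 2.1333
Iteration 2:
  p = (-1 - (1)·2.1333) / (5) = -0.6267
  q = (6 - (2)·-0.6267) / (3) = 2.4178
Iteration 3:
  p = (-1 - (1)·2.4178) / (5) = -0.6836
  q = (6 - (2)·-0.6836) / (3) = 2.4557
Iteration 4:
  p = (-1 - (1)·2.4557) / (5) = -0.6911
  q = (6 - (2)·-0.6911) / (3) = 2.4607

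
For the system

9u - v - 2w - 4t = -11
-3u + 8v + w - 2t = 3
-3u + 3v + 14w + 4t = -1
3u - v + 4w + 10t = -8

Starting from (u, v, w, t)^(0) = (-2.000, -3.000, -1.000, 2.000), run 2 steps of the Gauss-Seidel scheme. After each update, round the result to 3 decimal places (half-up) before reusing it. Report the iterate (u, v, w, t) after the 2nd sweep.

Iteration 1:
  u = (-11 - (-1)·-3.000 - (-2)·-1.000 - (-4)·2.000) / (9) = -0.889
  v = (3 - (-3)·-0.889 - (1)·-1.000 - (-2)·2.000) / (8) = 0.667
  w = (-1 - (-3)·-0.889 - (3)·0.667 - (4)·2.000) / (14) = -0.976
  t = (-8 - (3)·-0.889 - (-1)·0.667 - (4)·-0.976) / (10) = -0.076
Iteration 2:
  u = (-11 - (-1)·0.667 - (-2)·-0.976 - (-4)·-0.076) / (9) = -1.399
  v = (3 - (-3)·-1.399 - (1)·-0.976 - (-2)·-0.076) / (8) = -0.047
  w = (-1 - (-3)·-1.399 - (3)·-0.047 - (4)·-0.076) / (14) = -0.339
  t = (-8 - (3)·-1.399 - (-1)·-0.047 - (4)·-0.339) / (10) = -0.249

(-1.399, -0.047, -0.339, -0.249)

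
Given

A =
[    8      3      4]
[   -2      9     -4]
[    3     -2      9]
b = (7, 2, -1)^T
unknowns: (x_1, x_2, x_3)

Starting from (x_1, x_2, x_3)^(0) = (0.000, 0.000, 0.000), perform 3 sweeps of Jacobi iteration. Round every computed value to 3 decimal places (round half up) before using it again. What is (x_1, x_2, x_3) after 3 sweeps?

(0.914, 0.254, -0.312)

Iteration 1:
  x_1 = (7 - (3)·0.000 - (4)·0.000) / (8) = 0.875
  x_2 = (2 - (-2)·0.000 - (-4)·0.000) / (9) = 0.222
  x_3 = (-1 - (3)·0.000 - (-2)·0.000) / (9) = -0.111
Iteration 2:
  x_1 = (7 - (3)·0.222 - (4)·-0.111) / (8) = 0.847
  x_2 = (2 - (-2)·0.875 - (-4)·-0.111) / (9) = 0.367
  x_3 = (-1 - (3)·0.875 - (-2)·0.222) / (9) = -0.353
Iteration 3:
  x_1 = (7 - (3)·0.367 - (4)·-0.353) / (8) = 0.914
  x_2 = (2 - (-2)·0.847 - (-4)·-0.353) / (9) = 0.254
  x_3 = (-1 - (3)·0.847 - (-2)·0.367) / (9) = -0.312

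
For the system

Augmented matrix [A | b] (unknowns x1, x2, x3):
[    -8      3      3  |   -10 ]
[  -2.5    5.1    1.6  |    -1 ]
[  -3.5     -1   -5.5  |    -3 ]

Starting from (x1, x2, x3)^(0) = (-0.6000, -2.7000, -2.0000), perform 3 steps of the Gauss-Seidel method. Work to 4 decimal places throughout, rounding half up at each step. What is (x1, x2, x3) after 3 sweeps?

Iteration 1:
  x1 = (-10 - (3)·-2.7000 - (3)·-2.0000) / (-8) = -0.5125
  x2 = (-1 - (-2.5)·-0.5125 - (1.6)·-2.0000) / (5.1) = 0.1801
  x3 = (-3 - (-3.5)·-0.5125 - (-1)·0.1801) / (-5.5) = 0.8388
Iteration 2:
  x1 = (-10 - (3)·0.1801 - (3)·0.8388) / (-8) = 1.6321
  x2 = (-1 - (-2.5)·1.6321 - (1.6)·0.8388) / (5.1) = 0.3408
  x3 = (-3 - (-3.5)·1.6321 - (-1)·0.3408) / (-5.5) = -0.5551
Iteration 3:
  x1 = (-10 - (3)·0.3408 - (3)·-0.5551) / (-8) = 1.1696
  x2 = (-1 - (-2.5)·1.1696 - (1.6)·-0.5551) / (5.1) = 0.5514
  x3 = (-3 - (-3.5)·1.1696 - (-1)·0.5514) / (-5.5) = -0.2991

(1.1696, 0.5514, -0.2991)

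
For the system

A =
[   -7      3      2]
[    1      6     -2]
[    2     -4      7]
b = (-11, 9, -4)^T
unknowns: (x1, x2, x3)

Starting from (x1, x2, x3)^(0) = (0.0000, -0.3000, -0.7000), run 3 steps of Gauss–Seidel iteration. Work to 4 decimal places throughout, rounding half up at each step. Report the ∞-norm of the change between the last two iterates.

Iteration 1:
  x1 = (-11 - (3)·-0.3000 - (2)·-0.7000) / (-7) = 1.2429
  x2 = (9 - (1)·1.2429 - (-2)·-0.7000) / (6) = 1.0595
  x3 = (-4 - (2)·1.2429 - (-4)·1.0595) / (7) = -0.3211
Iteration 2:
  x1 = (-11 - (3)·1.0595 - (2)·-0.3211) / (-7) = 1.9338
  x2 = (9 - (1)·1.9338 - (-2)·-0.3211) / (6) = 1.0707
  x3 = (-4 - (2)·1.9338 - (-4)·1.0707) / (7) = -0.5121
Iteration 3:
  x1 = (-11 - (3)·1.0707 - (2)·-0.5121) / (-7) = 1.8840
  x2 = (9 - (1)·1.8840 - (-2)·-0.5121) / (6) = 1.0153
  x3 = (-4 - (2)·1.8840 - (-4)·1.0153) / (7) = -0.5295
Change: (-0.0498, -0.0554, -0.0174) → max |·| = 0.0554

0.0554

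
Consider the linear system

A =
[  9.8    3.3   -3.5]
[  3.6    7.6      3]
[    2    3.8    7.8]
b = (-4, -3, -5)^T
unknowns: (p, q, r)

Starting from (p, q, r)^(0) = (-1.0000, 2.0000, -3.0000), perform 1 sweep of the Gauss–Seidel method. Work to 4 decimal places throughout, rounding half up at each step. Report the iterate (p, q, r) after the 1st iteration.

Iteration 1:
  p = (-4 - (3.3)·2.0000 - (-3.5)·-3.0000) / (9.8) = -2.1531
  q = (-3 - (3.6)·-2.1531 - (3)·-3.0000) / (7.6) = 1.8094
  r = (-5 - (2)·-2.1531 - (3.8)·1.8094) / (7.8) = -0.9705

(-2.1531, 1.8094, -0.9705)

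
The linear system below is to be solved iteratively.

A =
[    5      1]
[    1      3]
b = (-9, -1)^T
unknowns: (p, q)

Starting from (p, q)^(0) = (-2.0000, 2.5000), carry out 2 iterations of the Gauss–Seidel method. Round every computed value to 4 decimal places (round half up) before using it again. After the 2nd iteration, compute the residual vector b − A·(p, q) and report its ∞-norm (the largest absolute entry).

Iteration 1:
  p = (-9 - (1)·2.5000) / (5) = -2.3000
  q = (-1 - (1)·-2.3000) / (3) = 0.4333
Iteration 2:
  p = (-9 - (1)·0.4333) / (5) = -1.8867
  q = (-1 - (1)·-1.8867) / (3) = 0.2956
Residual b − A·x = (0.1379, -0.0001); ∞-norm = 0.1379

0.1379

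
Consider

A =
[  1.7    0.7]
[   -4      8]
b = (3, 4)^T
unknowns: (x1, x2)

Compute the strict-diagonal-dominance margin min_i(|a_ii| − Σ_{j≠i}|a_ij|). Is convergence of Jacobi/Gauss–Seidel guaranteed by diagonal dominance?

row 1: |1.7| − (0.7) = 1
row 2: |8| − (4) = 4
minimum over rows = 1 → strictly diagonally dominant (convergence guaranteed)

1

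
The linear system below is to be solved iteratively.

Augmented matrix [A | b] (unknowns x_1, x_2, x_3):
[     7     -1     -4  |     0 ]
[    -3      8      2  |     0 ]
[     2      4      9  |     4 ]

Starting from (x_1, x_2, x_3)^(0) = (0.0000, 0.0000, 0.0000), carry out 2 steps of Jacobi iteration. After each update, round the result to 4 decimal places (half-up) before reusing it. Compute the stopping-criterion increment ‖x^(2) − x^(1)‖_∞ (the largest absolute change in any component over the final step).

0.2539

Iteration 1:
  x_1 = (0 - (-1)·0.0000 - (-4)·0.0000) / (7) = 0.0000
  x_2 = (0 - (-3)·0.0000 - (2)·0.0000) / (8) = 0.0000
  x_3 = (4 - (2)·0.0000 - (4)·0.0000) / (9) = 0.4444
Iteration 2:
  x_1 = (0 - (-1)·0.0000 - (-4)·0.4444) / (7) = 0.2539
  x_2 = (0 - (-3)·0.0000 - (2)·0.4444) / (8) = -0.1111
  x_3 = (4 - (2)·0.0000 - (4)·0.0000) / (9) = 0.4444
Change: (0.2539, -0.1111, 0.0000) → max |·| = 0.2539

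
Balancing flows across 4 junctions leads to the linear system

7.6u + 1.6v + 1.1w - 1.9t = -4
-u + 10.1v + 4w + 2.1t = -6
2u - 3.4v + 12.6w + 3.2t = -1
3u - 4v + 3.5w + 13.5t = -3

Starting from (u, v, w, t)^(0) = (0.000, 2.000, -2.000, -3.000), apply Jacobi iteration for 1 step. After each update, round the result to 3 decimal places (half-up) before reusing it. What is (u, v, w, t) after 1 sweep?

(-1.408, 0.822, 1.222, 0.889)

Iteration 1:
  u = (-4 - (1.6)·2.000 - (1.1)·-2.000 - (-1.9)·-3.000) / (7.6) = -1.408
  v = (-6 - (-1)·0.000 - (4)·-2.000 - (2.1)·-3.000) / (10.1) = 0.822
  w = (-1 - (2)·0.000 - (-3.4)·2.000 - (3.2)·-3.000) / (12.6) = 1.222
  t = (-3 - (3)·0.000 - (-4)·2.000 - (3.5)·-2.000) / (13.5) = 0.889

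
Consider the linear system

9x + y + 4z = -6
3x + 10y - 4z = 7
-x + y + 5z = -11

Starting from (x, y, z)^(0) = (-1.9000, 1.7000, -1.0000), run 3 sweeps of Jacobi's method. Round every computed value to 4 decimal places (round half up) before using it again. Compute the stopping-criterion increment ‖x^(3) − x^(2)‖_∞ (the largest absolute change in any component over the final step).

Iteration 1:
  x = (-6 - (1)·1.7000 - (4)·-1.0000) / (9) = -0.4111
  y = (7 - (3)·-1.9000 - (-4)·-1.0000) / (10) = 0.8700
  z = (-11 - (-1)·-1.9000 - (1)·1.7000) / (5) = -2.9200
Iteration 2:
  x = (-6 - (1)·0.8700 - (4)·-2.9200) / (9) = 0.5344
  y = (7 - (3)·-0.4111 - (-4)·-2.9200) / (10) = -0.3447
  z = (-11 - (-1)·-0.4111 - (1)·0.8700) / (5) = -2.4562
Iteration 3:
  x = (-6 - (1)·-0.3447 - (4)·-2.4562) / (9) = 0.4633
  y = (7 - (3)·0.5344 - (-4)·-2.4562) / (10) = -0.4428
  z = (-11 - (-1)·0.5344 - (1)·-0.3447) / (5) = -2.0242
Change: (-0.0711, -0.0981, 0.4320) → max |·| = 0.4320

0.4320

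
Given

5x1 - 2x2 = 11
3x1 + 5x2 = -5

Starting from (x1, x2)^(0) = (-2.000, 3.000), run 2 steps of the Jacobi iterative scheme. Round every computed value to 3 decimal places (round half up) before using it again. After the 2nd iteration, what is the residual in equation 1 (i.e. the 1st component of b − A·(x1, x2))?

Iteration 1:
  x1 = (11 - (-2)·3.000) / (5) = 3.400
  x2 = (-5 - (3)·-2.000) / (5) = 0.200
Iteration 2:
  x1 = (11 - (-2)·0.200) / (5) = 2.280
  x2 = (-5 - (3)·3.400) / (5) = -3.040
Residual b − A·x = (-6.480, 3.360)

-6.480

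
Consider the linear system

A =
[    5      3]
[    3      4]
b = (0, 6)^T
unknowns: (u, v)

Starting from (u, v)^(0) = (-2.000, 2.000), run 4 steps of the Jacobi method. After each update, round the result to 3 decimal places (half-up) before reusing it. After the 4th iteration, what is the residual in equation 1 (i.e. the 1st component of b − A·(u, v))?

0.810

Iteration 1:
  u = (0 - (3)·2.000) / (5) = -1.200
  v = (6 - (3)·-2.000) / (4) = 3.000
Iteration 2:
  u = (0 - (3)·3.000) / (5) = -1.800
  v = (6 - (3)·-1.200) / (4) = 2.400
Iteration 3:
  u = (0 - (3)·2.400) / (5) = -1.440
  v = (6 - (3)·-1.800) / (4) = 2.850
Iteration 4:
  u = (0 - (3)·2.850) / (5) = -1.710
  v = (6 - (3)·-1.440) / (4) = 2.580
Residual b − A·x = (0.810, 0.810)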